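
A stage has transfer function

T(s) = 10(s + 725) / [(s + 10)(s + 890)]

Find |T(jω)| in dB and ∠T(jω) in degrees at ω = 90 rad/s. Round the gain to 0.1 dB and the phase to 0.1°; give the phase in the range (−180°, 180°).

-20.9 dB, -82.4°

At s = jω = j90:
zero (s+725): 725 + j90 → |·| = √(725²+90²) = √533725 ≈ 730.56, ∠ = arctan(90/725) ≈ 7.08°
pole (s+10): 10 + j90 → |·| = √(10²+90²) = √8200 ≈ 90.554, ∠ = arctan(90/10) ≈ 83.66°
pole (s+890): 890 + j90 → |·| = √(890²+90²) = √800200 ≈ 894.54, ∠ = arctan(90/890) ≈ 5.77°
|T| = 10 · 730.56 / 81004 ≈ 0.090188
Gain = 20 log₁₀(0.090188) ≈ -20.90 dB
∠T = 7.08° − 89.43° = -82.35°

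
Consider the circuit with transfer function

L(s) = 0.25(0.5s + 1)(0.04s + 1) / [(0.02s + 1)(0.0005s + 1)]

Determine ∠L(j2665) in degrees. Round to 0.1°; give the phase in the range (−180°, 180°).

At ω = 2665 rad/s:
zero (1 + j2665·0.5) = 1 + j1332.5 → |·| ≈ 1332.5, ∠ ≈ 89.96°
zero (1 + j2665·0.04) = 1 + j106.6 → |·| ≈ 106.6, ∠ ≈ 89.46°
pole (1 + j2665·0.02) = 1 + j53.3 → |·| ≈ 53.309, ∠ ≈ 88.93°
pole (1 + j2665·0.0005) = 1 + j1.3325 → |·| ≈ 1.666, ∠ ≈ 53.11°
∠L = (89.96° + 89.46°) − (88.93° + 53.11°) = 37.38°

37.4°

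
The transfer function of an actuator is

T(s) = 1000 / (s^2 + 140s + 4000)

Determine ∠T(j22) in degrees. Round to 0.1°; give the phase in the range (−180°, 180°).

-41.2°

Substitute s = j22:
Numerator: 1000 = 1000 + j0
Denominator: (j22)^2 + 140(j22) + 4000 = 3516 + j3080
|N| = √(1000² + 0²) ≈ 1000, ∠N ≈ 0.00°
|D| = √(3516² + 3080²) ≈ 4674.3, ∠D ≈ 41.22°
∠T = 0.00° − 41.22° = -41.22°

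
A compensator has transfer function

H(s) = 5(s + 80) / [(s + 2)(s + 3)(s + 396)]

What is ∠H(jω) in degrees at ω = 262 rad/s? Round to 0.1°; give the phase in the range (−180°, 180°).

-139.4°

At s = jω = j262:
zero (s+80): 80 + j262 → |·| = √(80²+262²) = √75044 ≈ 273.94, ∠ = arctan(262/80) ≈ 73.02°
pole (s+2): 2 + j262 → |·| = √(2²+262²) = √68648 ≈ 262.01, ∠ = arctan(262/2) ≈ 89.56°
pole (s+3): 3 + j262 → |·| = √(3²+262²) = √68653 ≈ 262.02, ∠ = arctan(262/3) ≈ 89.34°
pole (s+396): 396 + j262 → |·| = √(396²+262²) = √225460 ≈ 474.83, ∠ = arctan(262/396) ≈ 33.49°
∠H = 73.02° − 212.39° = -139.37°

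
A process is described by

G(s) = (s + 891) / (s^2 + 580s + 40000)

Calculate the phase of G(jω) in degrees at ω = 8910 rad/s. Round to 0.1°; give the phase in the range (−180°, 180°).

-92.0°

Substitute s = j8910:
Numerator: (j8910) + 891 = 891 + j8910
Denominator: (j8910)^2 + 580(j8910) + 40000 = -79348100 + j5167800
|N| = √(891² + 8910²) ≈ 8954.4, ∠N ≈ 84.29°
|D| = √(79348100² + 5167800²) ≈ 7.9516e+07, ∠D ≈ 176.27°
∠G = 84.29° − 176.27° = -91.98°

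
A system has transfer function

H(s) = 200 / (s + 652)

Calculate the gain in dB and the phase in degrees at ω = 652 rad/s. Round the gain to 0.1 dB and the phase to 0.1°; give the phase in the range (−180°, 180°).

-13.3 dB, -45.0°

At s = jω = j652:
pole (s+652): 652 + j652 → |·| = √(652²+652²) = √850208 ≈ 922.07, ∠ = arctan(652/652) ≈ 45.00°
|H| = 200 / 922.07 ≈ 0.2169
Gain = 20 log₁₀(0.2169) ≈ -13.27 dB
∠H = 0.00° − 45.00° = -45.00°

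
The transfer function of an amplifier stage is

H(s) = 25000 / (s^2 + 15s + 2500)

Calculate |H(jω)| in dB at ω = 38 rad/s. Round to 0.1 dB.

At s = jω = j38:
quadratic: (j38)² + 15·j38 + 2500 = 1056 + j570 → |·| ≈ 1200, ∠ ≈ 28.36°
|H| = 25000 / 1200 ≈ 20.833
Gain = 20 log₁₀(20.833) ≈ 26.38 dB

26.4 dB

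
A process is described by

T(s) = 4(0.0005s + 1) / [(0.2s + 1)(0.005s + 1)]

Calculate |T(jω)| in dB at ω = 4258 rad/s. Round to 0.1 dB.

At ω = 4258 rad/s:
zero (1 + j4258·0.0005) = 1 + j2.129 → |·| ≈ 2.3522, ∠ ≈ 64.84°
pole (1 + j4258·0.2) = 1 + j851.6 → |·| ≈ 851.6, ∠ ≈ 89.93°
pole (1 + j4258·0.005) = 1 + j21.29 → |·| ≈ 21.313, ∠ ≈ 87.31°
|T| = 4 · 2.3522 / (851.6 · 21.313) ≈ 0.00051839
Gain = 20 log₁₀(0.00051839) ≈ -65.71 dB

-65.7 dB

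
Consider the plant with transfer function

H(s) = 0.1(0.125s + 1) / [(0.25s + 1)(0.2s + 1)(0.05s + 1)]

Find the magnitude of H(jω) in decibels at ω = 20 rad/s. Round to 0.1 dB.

-40.9 dB

At ω = 20 rad/s:
zero (1 + j20·0.125) = 1 + j2.5 → |·| ≈ 2.6926, ∠ ≈ 68.20°
pole (1 + j20·0.25) = 1 + j5 → |·| ≈ 5.099, ∠ ≈ 78.69°
pole (1 + j20·0.2) = 1 + j4 → |·| ≈ 4.1231, ∠ ≈ 75.96°
pole (1 + j20·0.05) = 1 + j1 → |·| ≈ 1.4142, ∠ ≈ 45.00°
|H| = 0.1 · 2.6926 / (5.099 · 4.1231 · 1.4142) ≈ 0.0090563
Gain = 20 log₁₀(0.0090563) ≈ -40.86 dB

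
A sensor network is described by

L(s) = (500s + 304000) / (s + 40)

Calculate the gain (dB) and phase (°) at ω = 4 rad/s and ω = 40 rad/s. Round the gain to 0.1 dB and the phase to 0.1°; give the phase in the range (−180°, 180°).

Substitute s = j4:
Numerator: 500(j4) + 304000 = 304000 + j2000
Denominator: (j4) + 40 = 40 + j4
|N| = √(304000² + 2000²) ≈ 3.0401e+05, ∠N ≈ 0.38°
|D| = √(40² + 4²) ≈ 40.2, ∠D ≈ 5.71°
|L| = 3.0401e+05 / 40.2 ≈ 7562.4
Gain = 20 log₁₀(7562.4) ≈ 77.57 dB
∠L = 0.38° − 5.71° = -5.33°

Substitute s = j40:
Numerator: 500(j40) + 304000 = 304000 + j20000
Denominator: (j40) + 40 = 40 + j40
|N| = √(304000² + 20000²) ≈ 3.0466e+05, ∠N ≈ 3.76°
|D| = √(40² + 40²) ≈ 56.569, ∠D ≈ 45.00°
|L| = 3.0466e+05 / 56.569 ≈ 5385.6
Gain = 20 log₁₀(5385.6) ≈ 74.62 dB
∠L = 3.76° − 45.00° = -41.24°

ω = 4: 77.6 dB, -5.3°; ω = 40: 74.6 dB, -41.2°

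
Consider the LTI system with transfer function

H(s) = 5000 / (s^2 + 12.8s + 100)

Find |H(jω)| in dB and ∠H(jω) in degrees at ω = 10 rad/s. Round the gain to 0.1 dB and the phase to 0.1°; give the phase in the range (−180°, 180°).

31.8 dB, -90.0°

At s = jω = j10:
quadratic: (j10)² + 12.8·j10 + 100 = 0 + j128 → |·| ≈ 128, ∠ ≈ 90.00°
|H| = 5000 / 128 ≈ 39.062
Gain = 20 log₁₀(39.062) ≈ 31.84 dB
∠H = 0.00° − 90.00° = -90.00°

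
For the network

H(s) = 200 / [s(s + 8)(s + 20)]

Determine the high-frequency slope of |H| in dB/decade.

Each pole contributes −20 dB/decade at high frequency; each zero contributes +20 dB/decade.
Net: 0 zero(s) − 3 pole(s) → -60 dB/decade.

-60 dB/decade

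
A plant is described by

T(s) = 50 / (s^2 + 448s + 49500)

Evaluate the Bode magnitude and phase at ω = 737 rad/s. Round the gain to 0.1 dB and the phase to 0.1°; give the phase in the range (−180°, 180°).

-81.5 dB, -146.2°

Substitute s = j737:
Numerator: 50 = 50 + j0
Denominator: (j737)^2 + 448(j737) + 49500 = -493669 + j330176
|N| = √(50² + 0²) ≈ 50, ∠N ≈ 0.00°
|D| = √(493669² + 330176²) ≈ 5.9391e+05, ∠D ≈ 146.22°
|T| = 50 / 5.9391e+05 ≈ 8.4188e-05
Gain = 20 log₁₀(8.4188e-05) ≈ -81.49 dB
∠T = 0.00° − 146.22° = -146.22°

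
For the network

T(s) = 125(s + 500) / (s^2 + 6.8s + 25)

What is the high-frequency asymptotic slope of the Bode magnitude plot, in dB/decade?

-20 dB/decade

Each pole contributes −20 dB/decade at high frequency; each zero contributes +20 dB/decade.
Net: 1 zero(s) − 2 pole(s) → -20 dB/decade.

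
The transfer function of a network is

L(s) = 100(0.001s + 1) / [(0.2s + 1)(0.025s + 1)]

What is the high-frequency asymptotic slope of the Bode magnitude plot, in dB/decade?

-20 dB/decade

Each pole contributes −20 dB/decade at high frequency; each zero contributes +20 dB/decade.
Net: 1 zero(s) − 2 pole(s) → -20 dB/decade.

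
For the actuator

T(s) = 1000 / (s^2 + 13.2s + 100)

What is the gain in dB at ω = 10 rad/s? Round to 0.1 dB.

17.6 dB

At s = jω = j10:
quadratic: (j10)² + 13.2·j10 + 100 = 0 + j132 → |·| ≈ 132, ∠ ≈ 90.00°
|T| = 1000 / 132 ≈ 7.5758
Gain = 20 log₁₀(7.5758) ≈ 17.59 dB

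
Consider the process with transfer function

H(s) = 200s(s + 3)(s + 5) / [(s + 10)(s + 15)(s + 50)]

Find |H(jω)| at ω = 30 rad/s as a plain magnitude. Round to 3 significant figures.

At s = jω = j30:
zero (s+3): 3 + j30 → |·| = √(3²+30²) = √909 ≈ 30.15, ∠ = arctan(30/3) ≈ 84.29°
zero (s+5): 5 + j30 → |·| = √(5²+30²) = √925 ≈ 30.414, ∠ = arctan(30/5) ≈ 80.54°
zero at origin: s = j30 → |·| = 30, ∠ = 90.00°
pole (s+10): 10 + j30 → |·| = √(10²+30²) = √1000 ≈ 31.623, ∠ = arctan(30/10) ≈ 71.57°
pole (s+15): 15 + j30 → |·| = √(15²+30²) = √1125 ≈ 33.541, ∠ = arctan(30/15) ≈ 63.43°
pole (s+50): 50 + j30 → |·| = √(50²+30²) = √3400 ≈ 58.31, ∠ = arctan(30/50) ≈ 30.96°
|H| = 200 · 27509 / 61847 ≈ 88.958

89.0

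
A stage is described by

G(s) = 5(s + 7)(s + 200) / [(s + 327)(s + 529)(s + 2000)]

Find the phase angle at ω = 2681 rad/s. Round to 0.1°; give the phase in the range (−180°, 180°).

At s = jω = j2681:
zero (s+7): 7 + j2681 → |·| = √(7²+2681²) = √7187810 ≈ 2681, ∠ = arctan(2681/7) ≈ 89.85°
zero (s+200): 200 + j2681 → |·| = √(200²+2681²) = √7227761 ≈ 2688.4, ∠ = arctan(2681/200) ≈ 85.73°
pole (s+327): 327 + j2681 → |·| = √(327²+2681²) = √7294690 ≈ 2700.9, ∠ = arctan(2681/327) ≈ 83.05°
pole (s+529): 529 + j2681 → |·| = √(529²+2681²) = √7467602 ≈ 2732.7, ∠ = arctan(2681/529) ≈ 78.84°
pole (s+2000): 2000 + j2681 → |·| = √(2000²+2681²) = √11187761 ≈ 3344.8, ∠ = arctan(2681/2000) ≈ 53.28°
∠G = 175.58° − 215.17° = -39.59°

-39.6°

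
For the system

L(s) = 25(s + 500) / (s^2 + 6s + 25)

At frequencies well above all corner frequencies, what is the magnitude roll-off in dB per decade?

Each pole contributes −20 dB/decade at high frequency; each zero contributes +20 dB/decade.
Net: 1 zero(s) − 2 pole(s) → -20 dB/decade.

-20 dB/decade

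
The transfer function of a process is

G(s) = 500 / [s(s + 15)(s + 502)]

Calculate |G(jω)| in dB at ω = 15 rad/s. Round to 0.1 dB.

-50.1 dB

At s = jω = j15:
pole (s+15): 15 + j15 → |·| = √(15²+15²) = √450 ≈ 21.213, ∠ = arctan(15/15) ≈ 45.00°
pole (s+502): 502 + j15 → |·| = √(502²+15²) = √252229 ≈ 502.22, ∠ = arctan(15/502) ≈ 1.71°
pole at origin: |s| = 15, ∠ = 90.00° (in denominator)
|G| = 500 / 1.598e+05 ≈ 0.0031289
Gain = 20 log₁₀(0.0031289) ≈ -50.09 dB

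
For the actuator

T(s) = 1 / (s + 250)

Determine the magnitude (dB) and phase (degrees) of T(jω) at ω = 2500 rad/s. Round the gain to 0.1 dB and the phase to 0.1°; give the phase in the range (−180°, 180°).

-68.0 dB, -84.3°

At s = jω = j2500:
pole (s+250): 250 + j2500 → |·| = √(250²+2500²) = √6312500 ≈ 2512.5, ∠ = arctan(2500/250) ≈ 84.29°
|T| = 1 / 2512.5 ≈ 0.00039801
Gain = 20 log₁₀(0.00039801) ≈ -68.00 dB
∠T = 0.00° − 84.29° = -84.29°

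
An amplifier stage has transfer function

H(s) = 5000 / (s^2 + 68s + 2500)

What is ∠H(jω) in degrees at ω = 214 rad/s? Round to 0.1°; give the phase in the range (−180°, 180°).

At s = jω = j214:
quadratic: (j214)² + 68·j214 + 2500 = -43296 + j14552 → |·| ≈ 45676, ∠ ≈ 161.42°
∠H = 0.00° − 161.42° = -161.42°

-161.4°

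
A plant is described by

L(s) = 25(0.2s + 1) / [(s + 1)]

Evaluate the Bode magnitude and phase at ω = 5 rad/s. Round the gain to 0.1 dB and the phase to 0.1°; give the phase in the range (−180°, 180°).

16.8 dB, -33.7°

At ω = 5 rad/s:
zero (1 + j5·0.2) = 1 + j1 → |·| ≈ 1.4142, ∠ ≈ 45.00°
pole (1 + j5·1) = 1 + j5 → |·| ≈ 5.099, ∠ ≈ 78.69°
|L| = 25 · 1.4142 / (5.099) ≈ 6.9337
Gain = 20 log₁₀(6.9337) ≈ 16.82 dB
∠L = (45.00°) − (78.69°) = -33.69°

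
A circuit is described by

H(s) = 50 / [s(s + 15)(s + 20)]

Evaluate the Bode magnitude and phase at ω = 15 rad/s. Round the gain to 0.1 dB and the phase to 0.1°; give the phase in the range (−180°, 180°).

At s = jω = j15:
pole (s+15): 15 + j15 → |·| = √(15²+15²) = √450 ≈ 21.213, ∠ = arctan(15/15) ≈ 45.00°
pole (s+20): 20 + j15 → |·| = √(20²+15²) = √625 ≈ 25, ∠ = arctan(15/20) ≈ 36.87°
pole at origin: |s| = 15, ∠ = 90.00° (in denominator)
|H| = 50 / 7954.9 ≈ 0.0062854
Gain = 20 log₁₀(0.0062854) ≈ -44.03 dB
∠H = 0.00° − 171.87° = -171.87°

-44.0 dB, -171.9°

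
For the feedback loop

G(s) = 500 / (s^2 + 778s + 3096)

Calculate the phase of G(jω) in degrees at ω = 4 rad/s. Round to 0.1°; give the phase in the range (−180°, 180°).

Substitute s = j4:
Numerator: 500 = 500 + j0
Denominator: (j4)^2 + 778(j4) + 3096 = 3080 + j3112
|N| = √(500² + 0²) ≈ 500, ∠N ≈ 0.00°
|D| = √(3080² + 3112²) ≈ 4378.5, ∠D ≈ 45.30°
∠G = 0.00° − 45.30° = -45.30°

-45.3°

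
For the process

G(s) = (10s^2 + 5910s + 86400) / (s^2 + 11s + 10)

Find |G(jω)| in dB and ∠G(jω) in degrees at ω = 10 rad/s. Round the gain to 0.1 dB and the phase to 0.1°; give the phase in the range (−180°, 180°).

Substitute s = j10:
Numerator: 10(j10)^2 + 5910(j10) + 86400 = 85400 + j59100
Denominator: (j10)^2 + 11(j10) + 10 = -90 + j110
|N| = √(85400² + 59100²) ≈ 1.0386e+05, ∠N ≈ 34.68°
|D| = √(90² + 110²) ≈ 142.13, ∠D ≈ 129.29°
|G| = 1.0386e+05 / 142.13 ≈ 730.74
Gain = 20 log₁₀(730.74) ≈ 57.28 dB
∠G = 34.68° − 129.29° = -94.61°

57.3 dB, -94.6°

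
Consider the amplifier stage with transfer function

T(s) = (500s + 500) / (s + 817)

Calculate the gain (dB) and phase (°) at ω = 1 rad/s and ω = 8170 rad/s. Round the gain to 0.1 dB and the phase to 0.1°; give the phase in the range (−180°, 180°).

Substitute s = j1:
Numerator: 500(j1) + 500 = 500 + j500
Denominator: (j1) + 817 = 817 + j1
|N| = √(500² + 500²) ≈ 707.11, ∠N ≈ 45.00°
|D| = √(817² + 1²) ≈ 817, ∠D ≈ 0.07°
|T| = 707.11 / 817 ≈ 0.8655
Gain = 20 log₁₀(0.8655) ≈ -1.25 dB
∠T = 45.00° − 0.07° = 44.93°

Substitute s = j8170:
Numerator: 500(j8170) + 500 = 500 + j4085000
Denominator: (j8170) + 817 = 817 + j8170
|N| = √(500² + 4085000²) ≈ 4.085e+06, ∠N ≈ 89.99°
|D| = √(817² + 8170²) ≈ 8210.7, ∠D ≈ 84.29°
|T| = 4.085e+06 / 8210.7 ≈ 497.52
Gain = 20 log₁₀(497.52) ≈ 53.94 dB
∠T = 89.99° − 84.29° = 5.70°

ω = 1: -1.3 dB, 44.9°; ω = 8170: 53.9 dB, 5.7°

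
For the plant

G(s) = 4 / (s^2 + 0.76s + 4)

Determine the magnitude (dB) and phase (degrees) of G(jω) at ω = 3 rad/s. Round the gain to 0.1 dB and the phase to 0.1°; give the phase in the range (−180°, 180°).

-2.8 dB, -155.5°

At s = jω = j3:
quadratic: (j3)² + 0.76·j3 + 4 = -5 + j2.28 → |·| ≈ 5.4953, ∠ ≈ 155.49°
|G| = 4 / 5.4953 ≈ 0.72789
Gain = 20 log₁₀(0.72789) ≈ -2.76 dB
∠G = 0.00° − 155.49° = -155.49°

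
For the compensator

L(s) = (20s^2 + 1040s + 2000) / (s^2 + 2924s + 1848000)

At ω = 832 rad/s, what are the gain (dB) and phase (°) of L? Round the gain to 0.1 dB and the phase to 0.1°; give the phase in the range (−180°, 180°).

Substitute s = j832:
Numerator: 20(j832)^2 + 1040(j832) + 2000 = -13842480 + j865280
Denominator: (j832)^2 + 2924(j832) + 1848000 = 1155776 + j2432768
|N| = √(13842480² + 865280²) ≈ 1.3869e+07, ∠N ≈ 176.42°
|D| = √(1155776² + 2432768²) ≈ 2.6934e+06, ∠D ≈ 64.59°
|L| = 1.3869e+07 / 2.6934e+06 ≈ 5.1493
Gain = 20 log₁₀(5.1493) ≈ 14.23 dB
∠L = 176.42° − 64.59° = 111.83°

14.2 dB, 111.8°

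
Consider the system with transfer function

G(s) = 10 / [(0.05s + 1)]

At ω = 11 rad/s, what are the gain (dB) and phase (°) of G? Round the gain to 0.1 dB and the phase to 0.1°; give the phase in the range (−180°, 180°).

18.9 dB, -28.8°

At ω = 11 rad/s:
pole (1 + j11·0.05) = 1 + j0.55 → |·| ≈ 1.1413, ∠ ≈ 28.81°
|G| = 10 · 1 / (1.1413) ≈ 8.7619
Gain = 20 log₁₀(8.7619) ≈ 18.85 dB
∠G = (0°) − (28.81°) = -28.81°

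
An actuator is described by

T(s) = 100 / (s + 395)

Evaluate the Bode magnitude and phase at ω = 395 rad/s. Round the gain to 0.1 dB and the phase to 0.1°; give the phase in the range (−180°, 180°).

-14.9 dB, -45.0°

At s = jω = j395:
pole (s+395): 395 + j395 → |·| = √(395²+395²) = √312050 ≈ 558.61, ∠ = arctan(395/395) ≈ 45.00°
|T| = 100 / 558.61 ≈ 0.17902
Gain = 20 log₁₀(0.17902) ≈ -14.94 dB
∠T = 0.00° − 45.00° = -45.00°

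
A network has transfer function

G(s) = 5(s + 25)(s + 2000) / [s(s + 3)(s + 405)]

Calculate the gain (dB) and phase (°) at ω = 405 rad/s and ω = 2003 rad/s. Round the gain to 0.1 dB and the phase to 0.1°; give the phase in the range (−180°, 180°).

ω = 405: -27.1 dB, -126.7°; ω = 2003: -49.2 dB, -124.2°

At s = jω = j405:
zero (s+25): 25 + j405 → |·| = √(25²+405²) = √164650 ≈ 405.77, ∠ = arctan(405/25) ≈ 86.47°
zero (s+2000): 2000 + j405 → |·| = √(2000²+405²) = √4164025 ≈ 2040.6, ∠ = arctan(405/2000) ≈ 11.45°
pole (s+3): 3 + j405 → |·| = √(3²+405²) = √164034 ≈ 405.01, ∠ = arctan(405/3) ≈ 89.58°
pole (s+405): 405 + j405 → |·| = √(405²+405²) = √328050 ≈ 572.76, ∠ = arctan(405/405) ≈ 45.00°
pole at origin: |s| = 405, ∠ = 90.00° (in denominator)
|G| = 5 · 8.2801e+05 / 9.3949e+07 ≈ 0.044067
Gain = 20 log₁₀(0.044067) ≈ -27.12 dB
∠G = 97.92° − 224.58° = -126.66°

At s = jω = j2003:
zero (s+25): 25 + j2003 → |·| = √(25²+2003²) = √4012634 ≈ 2003.2, ∠ = arctan(2003/25) ≈ 89.28°
zero (s+2000): 2000 + j2003 → |·| = √(2000²+2003²) = √8012009 ≈ 2830.5, ∠ = arctan(2003/2000) ≈ 45.04°
pole (s+3): 3 + j2003 → |·| = √(3²+2003²) = √4012018 ≈ 2003, ∠ = arctan(2003/3) ≈ 89.91°
pole (s+405): 405 + j2003 → |·| = √(405²+2003²) = √4176034 ≈ 2043.5, ∠ = arctan(2003/405) ≈ 78.57°
pole at origin: |s| = 2003, ∠ = 90.00° (in denominator)
|G| = 5 · 5.6701e+06 / 8.1985e+09 ≈ 0.003458
Gain = 20 log₁₀(0.003458) ≈ -49.22 dB
∠G = 134.32° − 258.48° = -124.16°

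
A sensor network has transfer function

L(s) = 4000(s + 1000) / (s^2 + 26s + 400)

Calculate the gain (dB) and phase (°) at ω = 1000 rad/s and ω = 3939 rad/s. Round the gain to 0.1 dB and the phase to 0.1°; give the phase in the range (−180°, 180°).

At s = jω = j1000:
zero (s+1000): 1000 + j1000 → |·| = √(1000²+1000²) = √2000000 ≈ 1414.2, ∠ = arctan(1000/1000) ≈ 45.00°
quadratic: (j1000)² + 26·j1000 + 400 = -999600 + j26000 → |·| ≈ 9.9994e+05, ∠ ≈ 178.51°
|L| = 4000 · 1414.2 / 9.9994e+05 ≈ 5.6571
Gain = 20 log₁₀(5.6571) ≈ 15.05 dB
∠L = 45.00° − 178.51° = -133.51°

At s = jω = j3939:
zero (s+1000): 1000 + j3939 → |·| = √(1000²+3939²) = √16515721 ≈ 4064, ∠ = arctan(3939/1000) ≈ 75.76°
quadratic: (j3939)² + 26·j3939 + 400 = -15515321 + j102414 → |·| ≈ 1.5516e+07, ∠ ≈ 179.62°
|L| = 4000 · 4064 / 1.5516e+07 ≈ 1.0477
Gain = 20 log₁₀(1.0477) ≈ 0.40 dB
∠L = 75.76° − 179.62° = -103.86°

ω = 1000: 15.1 dB, -133.5°; ω = 3939: 0.4 dB, -103.9°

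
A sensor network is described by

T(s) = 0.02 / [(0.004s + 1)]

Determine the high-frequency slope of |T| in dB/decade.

Each pole contributes −20 dB/decade at high frequency; each zero contributes +20 dB/decade.
Net: 0 zero(s) − 1 pole(s) → -20 dB/decade.

-20 dB/decade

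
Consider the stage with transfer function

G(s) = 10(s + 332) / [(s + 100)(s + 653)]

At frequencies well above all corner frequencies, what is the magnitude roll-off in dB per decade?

Each pole contributes −20 dB/decade at high frequency; each zero contributes +20 dB/decade.
Net: 1 zero(s) − 2 pole(s) → -20 dB/decade.

-20 dB/decade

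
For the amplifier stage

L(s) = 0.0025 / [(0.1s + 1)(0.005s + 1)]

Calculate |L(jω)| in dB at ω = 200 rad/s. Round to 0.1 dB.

At ω = 200 rad/s:
pole (1 + j200·0.1) = 1 + j20 → |·| ≈ 20.025, ∠ ≈ 87.14°
pole (1 + j200·0.005) = 1 + j1 → |·| ≈ 1.4142, ∠ ≈ 45.00°
|L| = 0.0025 · 1 / (20.025 · 1.4142) ≈ 8.8279e-05
Gain = 20 log₁₀(8.8279e-05) ≈ -81.08 dB

-81.1 dB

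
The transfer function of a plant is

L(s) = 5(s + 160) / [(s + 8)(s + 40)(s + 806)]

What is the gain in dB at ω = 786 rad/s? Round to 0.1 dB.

At s = jω = j786:
zero (s+160): 160 + j786 → |·| = √(160²+786²) = √643396 ≈ 802.12, ∠ = arctan(786/160) ≈ 78.49°
pole (s+8): 8 + j786 → |·| = √(8²+786²) = √617860 ≈ 786.04, ∠ = arctan(786/8) ≈ 89.42°
pole (s+40): 40 + j786 → |·| = √(40²+786²) = √619396 ≈ 787.02, ∠ = arctan(786/40) ≈ 87.09°
pole (s+806): 806 + j786 → |·| = √(806²+786²) = √1267432 ≈ 1125.8, ∠ = arctan(786/806) ≈ 44.28°
|L| = 5 · 802.12 / 6.9645e+08 ≈ 5.7586e-06
Gain = 20 log₁₀(5.7586e-06) ≈ -104.79 dB

-104.8 dB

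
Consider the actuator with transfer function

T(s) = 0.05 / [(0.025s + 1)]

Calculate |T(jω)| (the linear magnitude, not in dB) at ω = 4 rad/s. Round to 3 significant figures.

0.0498

At ω = 4 rad/s:
pole (1 + j4·0.025) = 1 + j0.1 → |·| ≈ 1.005, ∠ ≈ 5.71°
|T| = 0.05 · 1 / (1.005) ≈ 0.049751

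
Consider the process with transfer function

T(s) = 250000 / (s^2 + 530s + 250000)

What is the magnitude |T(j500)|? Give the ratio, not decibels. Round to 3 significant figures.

0.943

At s = jω = j500:
quadratic: (j500)² + 530·j500 + 250000 = 0 + j265000 → |·| ≈ 2.65e+05, ∠ ≈ 90.00°
|T| = 250000 / 2.65e+05 ≈ 0.9434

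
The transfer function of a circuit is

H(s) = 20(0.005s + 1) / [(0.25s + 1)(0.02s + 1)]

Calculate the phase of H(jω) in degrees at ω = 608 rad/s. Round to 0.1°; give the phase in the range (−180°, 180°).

-103.1°

At ω = 608 rad/s:
zero (1 + j608·0.005) = 1 + j3.04 → |·| ≈ 3.2002, ∠ ≈ 71.79°
pole (1 + j608·0.25) = 1 + j152 → |·| ≈ 152, ∠ ≈ 89.62°
pole (1 + j608·0.02) = 1 + j12.16 → |·| ≈ 12.201, ∠ ≈ 85.30°
∠H = (71.79°) − (89.62° + 85.30°) = -103.13°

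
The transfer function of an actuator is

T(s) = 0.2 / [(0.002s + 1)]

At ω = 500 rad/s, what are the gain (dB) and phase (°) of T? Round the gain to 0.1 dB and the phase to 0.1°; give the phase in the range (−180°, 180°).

At ω = 500 rad/s:
pole (1 + j500·0.002) = 1 + j1 → |·| ≈ 1.4142, ∠ ≈ 45.00°
|T| = 0.2 · 1 / (1.4142) ≈ 0.14142
Gain = 20 log₁₀(0.14142) ≈ -16.99 dB
∠T = (0°) − (45.00°) = -45.00°

-17.0 dB, -45.0°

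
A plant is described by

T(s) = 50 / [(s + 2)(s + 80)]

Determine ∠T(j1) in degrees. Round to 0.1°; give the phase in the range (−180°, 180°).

-27.3°

At s = jω = j1:
pole (s+2): 2 + j1 → |·| = √(2²+1²) = √5 ≈ 2.2361, ∠ = arctan(1/2) ≈ 26.57°
pole (s+80): 80 + j1 → |·| = √(80²+1²) = √6401 ≈ 80.006, ∠ = arctan(1/80) ≈ 0.72°
∠T = 0.00° − 27.29° = -27.29°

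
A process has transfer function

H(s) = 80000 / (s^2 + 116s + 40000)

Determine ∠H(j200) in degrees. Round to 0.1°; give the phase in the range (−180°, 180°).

At s = jω = j200:
quadratic: (j200)² + 116·j200 + 40000 = 0 + j23200 → |·| ≈ 23200, ∠ ≈ 90.00°
∠H = 0.00° − 90.00° = -90.00°

-90.0°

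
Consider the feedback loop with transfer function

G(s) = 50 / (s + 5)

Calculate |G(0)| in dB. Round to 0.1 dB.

20.0 dB

G(0) = 50 / (5) = 10
20 log₁₀(10) ≈ 20.00 dB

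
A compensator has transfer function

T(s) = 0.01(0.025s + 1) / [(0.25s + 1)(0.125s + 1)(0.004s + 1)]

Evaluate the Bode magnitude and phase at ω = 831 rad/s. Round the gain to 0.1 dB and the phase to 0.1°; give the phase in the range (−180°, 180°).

At ω = 831 rad/s:
zero (1 + j831·0.025) = 1 + j20.775 → |·| ≈ 20.799, ∠ ≈ 87.24°
pole (1 + j831·0.25) = 1 + j207.75 → |·| ≈ 207.75, ∠ ≈ 89.72°
pole (1 + j831·0.125) = 1 + j103.875 → |·| ≈ 103.88, ∠ ≈ 89.45°
pole (1 + j831·0.004) = 1 + j3.324 → |·| ≈ 3.4712, ∠ ≈ 73.26°
|T| = 0.01 · 20.799 / (207.75 · 103.88 · 3.4712) ≈ 2.7764e-06
Gain = 20 log₁₀(2.7764e-06) ≈ -111.13 dB
∠T = (87.24°) − (89.72° + 89.45° + 73.26°) = -165.19°

-111.1 dB, -165.2°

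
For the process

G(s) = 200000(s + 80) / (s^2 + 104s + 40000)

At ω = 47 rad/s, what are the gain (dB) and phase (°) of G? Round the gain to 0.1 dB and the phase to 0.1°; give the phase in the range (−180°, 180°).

53.8 dB, 23.1°

At s = jω = j47:
zero (s+80): 80 + j47 → |·| = √(80²+47²) = √8609 ≈ 92.785, ∠ = arctan(47/80) ≈ 30.43°
quadratic: (j47)² + 104·j47 + 40000 = 37791 + j4888 → |·| ≈ 38106, ∠ ≈ 7.37°
|G| = 200000 · 92.785 / 38106 ≈ 486.98
Gain = 20 log₁₀(486.98) ≈ 53.75 dB
∠G = 30.43° − 7.37° = 23.06°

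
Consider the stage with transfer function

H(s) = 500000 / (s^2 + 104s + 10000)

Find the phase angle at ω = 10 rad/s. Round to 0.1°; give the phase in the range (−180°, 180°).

At s = jω = j10:
quadratic: (j10)² + 104·j10 + 10000 = 9900 + j1040 → |·| ≈ 9954.5, ∠ ≈ 6.00°
∠H = 0.00° − 6.00° = -6.00°

-6.0°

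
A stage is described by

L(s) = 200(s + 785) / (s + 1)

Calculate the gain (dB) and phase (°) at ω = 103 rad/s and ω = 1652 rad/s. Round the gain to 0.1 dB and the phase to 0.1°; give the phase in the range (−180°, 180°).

At s = jω = j103:
zero (s+785): 785 + j103 → |·| = √(785²+103²) = √626834 ≈ 791.73, ∠ = arctan(103/785) ≈ 7.48°
pole (s+1): 1 + j103 → |·| = √(1²+103²) = √10610 ≈ 103, ∠ = arctan(103/1) ≈ 89.44°
|L| = 200 · 791.73 / 103 ≈ 1537.3
Gain = 20 log₁₀(1537.3) ≈ 63.74 dB
∠L = 7.48° − 89.44° = -81.96°

At s = jω = j1652:
zero (s+785): 785 + j1652 → |·| = √(785²+1652²) = √3345329 ≈ 1829, ∠ = arctan(1652/785) ≈ 64.58°
pole (s+1): 1 + j1652 → |·| = √(1²+1652²) = √2729105 ≈ 1652, ∠ = arctan(1652/1) ≈ 89.97°
|L| = 200 · 1829 / 1652 ≈ 221.43
Gain = 20 log₁₀(221.43) ≈ 46.90 dB
∠L = 64.58° − 89.97° = -25.39°

ω = 103: 63.7 dB, -82.0°; ω = 1652: 46.9 dB, -25.4°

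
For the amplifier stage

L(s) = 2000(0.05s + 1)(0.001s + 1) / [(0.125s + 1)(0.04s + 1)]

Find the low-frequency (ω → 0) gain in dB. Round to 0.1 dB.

L(0) = 2000 · 1 / 1 = 2000
20 log₁₀(2000) ≈ 66.02 dB

66.0 dB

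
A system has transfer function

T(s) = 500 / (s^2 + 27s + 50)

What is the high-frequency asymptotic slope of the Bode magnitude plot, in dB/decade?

Each pole contributes −20 dB/decade at high frequency; each zero contributes +20 dB/decade.
Net: 0 zero(s) − 2 pole(s) → -40 dB/decade.

-40 dB/decade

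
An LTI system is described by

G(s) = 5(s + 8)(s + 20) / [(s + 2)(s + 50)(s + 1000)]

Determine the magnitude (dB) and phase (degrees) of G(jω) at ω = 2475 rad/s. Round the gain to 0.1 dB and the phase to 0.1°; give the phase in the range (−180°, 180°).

-54.6 dB, -67.4°

At s = jω = j2475:
zero (s+8): 8 + j2475 → |·| = √(8²+2475²) = √6125689 ≈ 2475, ∠ = arctan(2475/8) ≈ 89.81°
zero (s+20): 20 + j2475 → |·| = √(20²+2475²) = √6126025 ≈ 2475.1, ∠ = arctan(2475/20) ≈ 89.54°
pole (s+2): 2 + j2475 → |·| = √(2²+2475²) = √6125629 ≈ 2475, ∠ = arctan(2475/2) ≈ 89.95°
pole (s+50): 50 + j2475 → |·| = √(50²+2475²) = √6128125 ≈ 2475.5, ∠ = arctan(2475/50) ≈ 88.84°
pole (s+1000): 1000 + j2475 → |·| = √(1000²+2475²) = √7125625 ≈ 2669.4, ∠ = arctan(2475/1000) ≈ 68.00°
|G| = 5 · 6.1259e+06 / 1.6355e+10 ≈ 0.0018728
Gain = 20 log₁₀(0.0018728) ≈ -54.55 dB
∠G = 179.35° − 246.79° = -67.44°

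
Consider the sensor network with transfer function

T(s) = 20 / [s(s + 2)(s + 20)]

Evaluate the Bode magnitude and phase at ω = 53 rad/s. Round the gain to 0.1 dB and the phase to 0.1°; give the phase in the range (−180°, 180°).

At s = jω = j53:
pole (s+2): 2 + j53 → |·| = √(2²+53²) = √2813 ≈ 53.038, ∠ = arctan(53/2) ≈ 87.84°
pole (s+20): 20 + j53 → |·| = √(20²+53²) = √3209 ≈ 56.648, ∠ = arctan(53/20) ≈ 69.33°
pole at origin: |s| = 53, ∠ = 90.00° (in denominator)
|T| = 20 / 1.5924e+05 ≈ 0.0001256
Gain = 20 log₁₀(0.0001256) ≈ -78.02 dB
∠T = 0.00° − 247.17° = -247.17° ≡ 112.83° (principal value)

-78.0 dB, 112.8°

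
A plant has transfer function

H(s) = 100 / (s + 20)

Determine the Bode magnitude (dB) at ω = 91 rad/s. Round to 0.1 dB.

0.6 dB

Substitute s = j91:
Numerator: 100 = 100 + j0
Denominator: (j91) + 20 = 20 + j91
|N| = √(100² + 0²) ≈ 100, ∠N ≈ 0.00°
|D| = √(20² + 91²) ≈ 93.172, ∠D ≈ 77.60°
|H| = 100 / 93.172 ≈ 1.0733
Gain = 20 log₁₀(1.0733) ≈ 0.61 dB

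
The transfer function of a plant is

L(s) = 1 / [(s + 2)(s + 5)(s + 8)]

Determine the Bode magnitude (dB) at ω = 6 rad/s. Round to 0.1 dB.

-53.9 dB

At s = jω = j6:
pole (s+2): 2 + j6 → |·| = √(2²+6²) = √40 ≈ 6.3246, ∠ = arctan(6/2) ≈ 71.57°
pole (s+5): 5 + j6 → |·| = √(5²+6²) = √61 ≈ 7.8102, ∠ = arctan(6/5) ≈ 50.19°
pole (s+8): 8 + j6 → |·| = √(8²+6²) = √100 ≈ 10, ∠ = arctan(6/8) ≈ 36.87°
|L| = 1 / 493.96 ≈ 0.0020245
Gain = 20 log₁₀(0.0020245) ≈ -53.87 dB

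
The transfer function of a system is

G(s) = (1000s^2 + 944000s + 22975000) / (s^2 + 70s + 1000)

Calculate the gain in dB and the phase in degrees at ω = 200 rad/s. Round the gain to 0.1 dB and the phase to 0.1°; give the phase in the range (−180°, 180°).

Substitute s = j200:
Numerator: 1000(j200)^2 + 944000(j200) + 22975000 = -17025000 + j188800000
Denominator: (j200)^2 + 70(j200) + 1000 = -39000 + j14000
|N| = √(17025000² + 188800000²) ≈ 1.8957e+08, ∠N ≈ 95.15°
|D| = √(39000² + 14000²) ≈ 41437, ∠D ≈ 160.25°
|G| = 1.8957e+08 / 41437 ≈ 4574.9
Gain = 20 log₁₀(4574.9) ≈ 73.21 dB
∠G = 95.15° − 160.25° = -65.10°

73.2 dB, -65.1°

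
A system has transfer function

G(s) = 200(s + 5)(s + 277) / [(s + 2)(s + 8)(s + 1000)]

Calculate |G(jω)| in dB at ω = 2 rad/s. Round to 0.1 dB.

22.1 dB

At s = jω = j2:
zero (s+5): 5 + j2 → |·| = √(5²+2²) = √29 ≈ 5.3852, ∠ = arctan(2/5) ≈ 21.80°
zero (s+277): 277 + j2 → |·| = √(277²+2²) = √76733 ≈ 277.01, ∠ = arctan(2/277) ≈ 0.41°
pole (s+2): 2 + j2 → |·| = √(2²+2²) = √8 ≈ 2.8284, ∠ = arctan(2/2) ≈ 45.00°
pole (s+8): 8 + j2 → |·| = √(8²+2²) = √68 ≈ 8.2462, ∠ = arctan(2/8) ≈ 14.04°
pole (s+1000): 1000 + j2 → |·| = √(1000²+2²) = √1000004 ≈ 1000, ∠ = arctan(2/1000) ≈ 0.11°
|G| = 200 · 1491.8 / 23324 ≈ 12.792
Gain = 20 log₁₀(12.792) ≈ 22.14 dB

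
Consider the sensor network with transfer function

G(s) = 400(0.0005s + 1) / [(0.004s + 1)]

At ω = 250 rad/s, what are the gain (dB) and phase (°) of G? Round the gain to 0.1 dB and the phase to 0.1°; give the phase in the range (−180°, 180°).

At ω = 250 rad/s:
zero (1 + j250·0.0005) = 1 + j0.125 → |·| ≈ 1.0078, ∠ ≈ 7.13°
pole (1 + j250·0.004) = 1 + j1 → |·| ≈ 1.4142, ∠ ≈ 45.00°
|G| = 400 · 1.0078 / (1.4142) ≈ 285.05
Gain = 20 log₁₀(285.05) ≈ 49.10 dB
∠G = (7.13°) − (45.00°) = -37.87°

49.1 dB, -37.9°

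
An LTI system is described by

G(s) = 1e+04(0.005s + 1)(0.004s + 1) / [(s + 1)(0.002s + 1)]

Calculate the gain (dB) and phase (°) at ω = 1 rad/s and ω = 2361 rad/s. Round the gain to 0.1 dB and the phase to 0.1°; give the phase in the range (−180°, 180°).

ω = 1: 77.0 dB, -44.6°; ω = 2361: 39.9 dB, 1.1°

At ω = 1 rad/s:
zero (1 + j1·0.005) = 1 + j0.005 → |·| ≈ 1, ∠ ≈ 0.29°
zero (1 + j1·0.004) = 1 + j0.004 → |·| ≈ 1, ∠ ≈ 0.23°
pole (1 + j1·1) = 1 + j1 → |·| ≈ 1.4142, ∠ ≈ 45.00°
pole (1 + j1·0.002) = 1 + j0.002 → |·| ≈ 1, ∠ ≈ 0.11°
|G| = 1e+04 · 1 · 1 / (1.4142 · 1) ≈ 7071.1
Gain = 20 log₁₀(7071.1) ≈ 76.99 dB
∠G = (0.29° + 0.23°) − (45.00° + 0.11°) = -44.59°

At ω = 2361 rad/s:
zero (1 + j2361·0.005) = 1 + j11.805 → |·| ≈ 11.847, ∠ ≈ 85.16°
zero (1 + j2361·0.004) = 1 + j9.444 → |·| ≈ 9.4968, ∠ ≈ 83.96°
pole (1 + j2361·1) = 1 + j2361 → |·| ≈ 2361, ∠ ≈ 89.98°
pole (1 + j2361·0.002) = 1 + j4.722 → |·| ≈ 4.8267, ∠ ≈ 78.04°
|G| = 1e+04 · 11.847 · 9.4968 / (2361 · 4.8267) ≈ 98.728
Gain = 20 log₁₀(98.728) ≈ 39.89 dB
∠G = (85.16° + 83.96°) − (89.98° + 78.04°) = 1.10°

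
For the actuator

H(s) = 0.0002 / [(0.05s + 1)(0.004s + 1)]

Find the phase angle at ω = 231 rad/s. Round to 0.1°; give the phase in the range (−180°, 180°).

-127.8°

At ω = 231 rad/s:
pole (1 + j231·0.05) = 1 + j11.55 → |·| ≈ 11.593, ∠ ≈ 85.05°
pole (1 + j231·0.004) = 1 + j0.924 → |·| ≈ 1.3615, ∠ ≈ 42.74°
∠H = (0°) − (85.05° + 42.74°) = -127.79°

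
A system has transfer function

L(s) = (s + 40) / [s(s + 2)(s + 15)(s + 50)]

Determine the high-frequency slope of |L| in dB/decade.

Each pole contributes −20 dB/decade at high frequency; each zero contributes +20 dB/decade.
Net: 1 zero(s) − 4 pole(s) → -60 dB/decade.

-60 dB/decade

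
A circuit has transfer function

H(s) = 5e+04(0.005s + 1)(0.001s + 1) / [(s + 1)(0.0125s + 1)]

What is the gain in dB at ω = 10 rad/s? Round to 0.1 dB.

73.9 dB

At ω = 10 rad/s:
zero (1 + j10·0.005) = 1 + j0.05 → |·| ≈ 1.0012, ∠ ≈ 2.86°
zero (1 + j10·0.001) = 1 + j0.01 → |·| ≈ 1, ∠ ≈ 0.57°
pole (1 + j10·1) = 1 + j10 → |·| ≈ 10.05, ∠ ≈ 84.29°
pole (1 + j10·0.0125) = 1 + j0.125 → |·| ≈ 1.0078, ∠ ≈ 7.13°
|H| = 5e+04 · 1.0012 · 1 / (10.05 · 1.0078) ≈ 4942.5
Gain = 20 log₁₀(4942.5) ≈ 73.88 dB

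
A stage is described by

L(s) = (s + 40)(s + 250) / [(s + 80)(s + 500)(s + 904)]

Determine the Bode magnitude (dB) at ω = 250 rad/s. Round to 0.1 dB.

-63.7 dB

At s = jω = j250:
zero (s+40): 40 + j250 → |·| = √(40²+250²) = √64100 ≈ 253.18, ∠ = arctan(250/40) ≈ 80.91°
zero (s+250): 250 + j250 → |·| = √(250²+250²) = √125000 ≈ 353.55, ∠ = arctan(250/250) ≈ 45.00°
pole (s+80): 80 + j250 → |·| = √(80²+250²) = √68900 ≈ 262.49, ∠ = arctan(250/80) ≈ 72.26°
pole (s+500): 500 + j250 → |·| = √(500²+250²) = √312500 ≈ 559.02, ∠ = arctan(250/500) ≈ 26.57°
pole (s+904): 904 + j250 → |·| = √(904²+250²) = √879716 ≈ 937.93, ∠ = arctan(250/904) ≈ 15.46°
|L| = 1 · 89512 / 1.3763e+08 ≈ 0.00065038
Gain = 20 log₁₀(0.00065038) ≈ -63.74 dB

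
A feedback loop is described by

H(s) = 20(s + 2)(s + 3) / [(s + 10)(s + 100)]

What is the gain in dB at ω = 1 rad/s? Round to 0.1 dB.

-17.0 dB

At s = jω = j1:
zero (s+2): 2 + j1 → |·| = √(2²+1²) = √5 ≈ 2.2361, ∠ = arctan(1/2) ≈ 26.57°
zero (s+3): 3 + j1 → |·| = √(3²+1²) = √10 ≈ 3.1623, ∠ = arctan(1/3) ≈ 18.43°
pole (s+10): 10 + j1 → |·| = √(10²+1²) = √101 ≈ 10.05, ∠ = arctan(1/10) ≈ 5.71°
pole (s+100): 100 + j1 → |·| = √(100²+1²) = √10001 ≈ 100, ∠ = arctan(1/100) ≈ 0.57°
|H| = 20 · 7.0712 / 1005 ≈ 0.14072
Gain = 20 log₁₀(0.14072) ≈ -17.03 dB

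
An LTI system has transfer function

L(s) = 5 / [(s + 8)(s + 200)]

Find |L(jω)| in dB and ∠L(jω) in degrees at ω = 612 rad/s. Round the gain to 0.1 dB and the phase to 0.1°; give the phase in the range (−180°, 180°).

At s = jω = j612:
pole (s+8): 8 + j612 → |·| = √(8²+612²) = √374608 ≈ 612.05, ∠ = arctan(612/8) ≈ 89.25°
pole (s+200): 200 + j612 → |·| = √(200²+612²) = √414544 ≈ 643.85, ∠ = arctan(612/200) ≈ 71.90°
|L| = 5 / 3.9407e+05 ≈ 1.2688e-05
Gain = 20 log₁₀(1.2688e-05) ≈ -97.93 dB
∠L = 0.00° − 161.15° = -161.15°

-97.9 dB, -161.2°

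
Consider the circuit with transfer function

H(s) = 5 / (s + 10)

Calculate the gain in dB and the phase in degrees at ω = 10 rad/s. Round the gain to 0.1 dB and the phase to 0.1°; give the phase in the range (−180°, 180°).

Substitute s = j10:
Numerator: 5 = 5 + j0
Denominator: (j10) + 10 = 10 + j10
|N| = √(5² + 0²) ≈ 5, ∠N ≈ 0.00°
|D| = √(10² + 10²) ≈ 14.142, ∠D ≈ 45.00°
|H| = 5 / 14.142 ≈ 0.35356
Gain = 20 log₁₀(0.35356) ≈ -9.03 dB
∠H = 0.00° − 45.00° = -45.00°

-9.0 dB, -45.0°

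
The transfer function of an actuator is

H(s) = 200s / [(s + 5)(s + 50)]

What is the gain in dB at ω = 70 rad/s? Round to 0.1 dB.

At s = jω = j70:
zero at origin: s = j70 → |·| = 70, ∠ = 90.00°
pole (s+5): 5 + j70 → |·| = √(5²+70²) = √4925 ≈ 70.178, ∠ = arctan(70/5) ≈ 85.91°
pole (s+50): 50 + j70 → |·| = √(50²+70²) = √7400 ≈ 86.023, ∠ = arctan(70/50) ≈ 54.46°
|H| = 200 · 70 / 6036.9 ≈ 2.3191
Gain = 20 log₁₀(2.3191) ≈ 7.31 dB

7.3 dB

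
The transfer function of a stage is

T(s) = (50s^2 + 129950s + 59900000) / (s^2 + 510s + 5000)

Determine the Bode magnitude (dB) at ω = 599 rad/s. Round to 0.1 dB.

Substitute s = j599:
Numerator: 50(j599)^2 + 129950(j599) + 59900000 = 41959950 + j77840050
Denominator: (j599)^2 + 510(j599) + 5000 = -353801 + j305490
|N| = √(41959950² + 77840050²) ≈ 8.8429e+07, ∠N ≈ 61.67°
|D| = √(353801² + 305490²) ≈ 4.6744e+05, ∠D ≈ 139.19°
|T| = 8.8429e+07 / 4.6744e+05 ≈ 189.18
Gain = 20 log₁₀(189.18) ≈ 45.54 dB

45.5 dB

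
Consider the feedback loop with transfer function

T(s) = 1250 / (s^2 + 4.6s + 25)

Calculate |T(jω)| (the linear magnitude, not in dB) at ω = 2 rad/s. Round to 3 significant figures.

At s = jω = j2:
quadratic: (j2)² + 4.6·j2 + 25 = 21 + j9.2 → |·| ≈ 22.927, ∠ ≈ 23.66°
|T| = 1250 / 22.927 ≈ 54.521

54.5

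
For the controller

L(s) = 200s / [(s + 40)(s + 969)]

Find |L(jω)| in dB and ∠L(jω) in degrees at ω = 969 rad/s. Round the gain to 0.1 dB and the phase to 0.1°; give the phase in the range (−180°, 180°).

At s = jω = j969:
zero at origin: s = j969 → |·| = 969, ∠ = 90.00°
pole (s+40): 40 + j969 → |·| = √(40²+969²) = √940561 ≈ 969.83, ∠ = arctan(969/40) ≈ 87.64°
pole (s+969): 969 + j969 → |·| = √(969²+969²) = √1877922 ≈ 1370.4, ∠ = arctan(969/969) ≈ 45.00°
|L| = 200 · 969 / 1.3291e+06 ≈ 0.14581
Gain = 20 log₁₀(0.14581) ≈ -16.72 dB
∠L = 90.00° − 132.64° = -42.64°

-16.7 dB, -42.6°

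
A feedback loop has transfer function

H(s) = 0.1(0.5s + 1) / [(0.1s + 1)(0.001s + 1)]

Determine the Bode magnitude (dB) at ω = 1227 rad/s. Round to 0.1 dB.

At ω = 1227 rad/s:
zero (1 + j1227·0.5) = 1 + j613.5 → |·| ≈ 613.5, ∠ ≈ 89.91°
pole (1 + j1227·0.1) = 1 + j122.7 → |·| ≈ 122.7, ∠ ≈ 89.53°
pole (1 + j1227·0.001) = 1 + j1.227 → |·| ≈ 1.5829, ∠ ≈ 50.82°
|H| = 0.1 · 613.5 / (122.7 · 1.5829) ≈ 0.31588
Gain = 20 log₁₀(0.31588) ≈ -10.01 dB

-10.0 dB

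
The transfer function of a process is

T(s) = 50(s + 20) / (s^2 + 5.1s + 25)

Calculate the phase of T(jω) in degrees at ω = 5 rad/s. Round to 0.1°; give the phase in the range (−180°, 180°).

At s = jω = j5:
zero (s+20): 20 + j5 → |·| = √(20²+5²) = √425 ≈ 20.616, ∠ = arctan(5/20) ≈ 14.04°
quadratic: (j5)² + 5.1·j5 + 25 = 0 + j25.5 → |·| ≈ 25.5, ∠ ≈ 90.00°
∠T = 14.04° − 90.00° = -75.96°

-76.0°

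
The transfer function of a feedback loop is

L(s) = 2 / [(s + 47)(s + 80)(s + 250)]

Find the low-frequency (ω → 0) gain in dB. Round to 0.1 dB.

L(0) = 2 / (47·80·250) ≈ 2.1277e-06
20 log₁₀(2.1277e-06) ≈ -113.44 dB

-113.4 dB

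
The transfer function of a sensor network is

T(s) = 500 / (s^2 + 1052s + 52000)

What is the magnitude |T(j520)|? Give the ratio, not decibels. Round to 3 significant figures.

0.000849

Substitute s = j520:
Numerator: 500 = 500 + j0
Denominator: (j520)^2 + 1052(j520) + 52000 = -218400 + j547040
|N| = √(500² + 0²) ≈ 500, ∠N ≈ 0.00°
|D| = √(218400² + 547040²) ≈ 5.8903e+05, ∠D ≈ 111.76°
|T| = 500 / 5.8903e+05 ≈ 0.00084885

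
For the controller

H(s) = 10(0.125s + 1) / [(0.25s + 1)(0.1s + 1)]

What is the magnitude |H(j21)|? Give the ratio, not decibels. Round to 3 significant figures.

At ω = 21 rad/s:
zero (1 + j21·0.125) = 1 + j2.625 → |·| ≈ 2.809, ∠ ≈ 69.15°
pole (1 + j21·0.25) = 1 + j5.25 → |·| ≈ 5.3444, ∠ ≈ 79.22°
pole (1 + j21·0.1) = 1 + j2.1 → |·| ≈ 2.3259, ∠ ≈ 64.54°
|H| = 10 · 2.809 / (5.3444 · 2.3259) ≈ 2.2598

2.26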